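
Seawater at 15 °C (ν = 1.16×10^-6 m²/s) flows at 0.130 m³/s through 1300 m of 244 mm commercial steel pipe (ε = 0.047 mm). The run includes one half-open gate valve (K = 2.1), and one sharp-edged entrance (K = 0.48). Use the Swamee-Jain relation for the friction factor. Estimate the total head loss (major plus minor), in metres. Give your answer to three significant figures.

V = 4Q/(πD²) = 2.780 m/s; V²/2g = 0.3940 m
Re = 5.85×10^5, ε/D = 1.93×10^-4 → f = 0.01524 (Swamee-Jain)
Major: h_f = f(L/D)·V²/2g = 0.01524·5328·0.3940 = 31.99 m
Minor: ΣK = 2.58; h_m = ΣK·V²/2g = 1.016 m
Total H_L = 31.99 + 1.016 = 33.01 m

H_L ≈ 33.0 m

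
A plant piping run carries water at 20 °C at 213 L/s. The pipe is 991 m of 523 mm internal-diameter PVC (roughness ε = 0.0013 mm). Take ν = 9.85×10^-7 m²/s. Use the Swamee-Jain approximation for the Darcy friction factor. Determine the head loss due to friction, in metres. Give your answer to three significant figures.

h_f ≈ 1.24 m

V = 4Q/(πD²) = 4·0.213/(π·0.523²) = 0.9915 m/s
Re = VD/ν = 0.9915·0.523/9.85×10^-7 = 5.26×10^5 → turbulent
ε/D = 0.0013/523 = 2.49×10^-6
Swamee-Jain: f = 0.01301
h_f = f(L/D)V²/(2g) = 0.01301·(991/0.523)·0.9915²/(2·9.81) = 1.235 m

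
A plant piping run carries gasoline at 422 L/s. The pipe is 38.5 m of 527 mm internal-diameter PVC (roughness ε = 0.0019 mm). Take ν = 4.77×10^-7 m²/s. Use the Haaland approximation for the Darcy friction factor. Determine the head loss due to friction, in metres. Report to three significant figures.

h_f ≈ 0.144 m

V = 4Q/(πD²) = 4·0.422/(π·0.527²) = 1.935 m/s
Re = VD/ν = 1.935·0.527/4.77×10^-7 = 2.14×10^6 → turbulent
ε/D = 0.0019/527 = 3.61×10^-6
Haaland: f = 0.01034
h_f = f(L/D)V²/(2g) = 0.01034·(38.5/0.527)·1.935²/(2·9.81) = 0.1441 m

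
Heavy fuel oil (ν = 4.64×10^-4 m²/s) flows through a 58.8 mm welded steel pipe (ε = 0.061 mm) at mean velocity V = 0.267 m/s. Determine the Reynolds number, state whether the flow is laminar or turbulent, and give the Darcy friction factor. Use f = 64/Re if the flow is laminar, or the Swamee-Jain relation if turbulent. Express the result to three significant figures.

Re = VD/ν = 0.2670·0.0588/4.64×10^-4 = 33.8
Re < 2300 → laminar → f = 64/Re = 1.892

Re ≈ 33.8; laminar; f = 64/Re ≈ 1.89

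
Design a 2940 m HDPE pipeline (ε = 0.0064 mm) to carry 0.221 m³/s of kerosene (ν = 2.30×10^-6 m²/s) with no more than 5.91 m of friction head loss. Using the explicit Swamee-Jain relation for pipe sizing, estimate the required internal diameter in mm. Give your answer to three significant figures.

Swamee-Jain (Type III): D = 0.66·[ε^1.25·(LQ²/(gh_f))^4.75 + ν·Q^9.4·(L/(gh_f))^5.2]^0.04
LQ²/(gh_f) = 2.477; L/(gh_f) = 50.71
Term 1 = ε^1.25·(…)^4.75 = 2.39×10^-5; Term 2 = ν·Q^9.4·(…)^5.2 = 0.00116
D = 0.66·(2.39×10^-5 + 0.00116)^0.04 = 0.5041 m = 504 mm
Check: V = 1.11 m/s, Re = 2.43×10^5, f = 0.01509, h_f = 5.50 m ≈ 5.91 m ✓

D ≈ 504 mm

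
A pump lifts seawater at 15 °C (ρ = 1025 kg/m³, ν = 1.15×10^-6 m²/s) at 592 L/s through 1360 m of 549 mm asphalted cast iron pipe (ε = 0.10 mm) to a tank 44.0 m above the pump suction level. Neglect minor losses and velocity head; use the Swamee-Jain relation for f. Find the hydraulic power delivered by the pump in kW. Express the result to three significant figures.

V = 4Q/(πD²) = 2.501 m/s; Re = 1.19×10^6; ε/D = 1.82×10^-4; f = 0.01443
h_f = f(L/D)V²/2g = 11.39 m
Total head H = z + h_f = 44.0 + 11.39 = 55.39 m
P_hyd = ρgQH = 1025·9.81·0.592·55.39 = 329.7 kW

P_hyd ≈ 330 kW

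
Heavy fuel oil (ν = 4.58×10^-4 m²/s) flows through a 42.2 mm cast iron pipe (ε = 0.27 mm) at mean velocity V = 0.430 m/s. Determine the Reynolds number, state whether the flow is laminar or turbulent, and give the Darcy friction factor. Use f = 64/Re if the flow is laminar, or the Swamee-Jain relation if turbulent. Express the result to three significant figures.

Re ≈ 39.6; laminar; f = 64/Re ≈ 1.62

Re = VD/ν = 0.4300·0.0422/4.58×10^-4 = 39.6
Re < 2300 → laminar → f = 64/Re = 1.615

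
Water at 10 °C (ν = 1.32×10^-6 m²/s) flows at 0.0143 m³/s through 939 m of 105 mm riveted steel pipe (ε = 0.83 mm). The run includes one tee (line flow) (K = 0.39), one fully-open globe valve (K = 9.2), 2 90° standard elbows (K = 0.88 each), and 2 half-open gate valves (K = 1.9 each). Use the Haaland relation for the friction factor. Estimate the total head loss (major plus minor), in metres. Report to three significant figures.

H_L ≈ 46.4 m

V = 4Q/(πD²) = 1.651 m/s; V²/2g = 0.1390 m
Re = 1.31×10^5, ε/D = 0.00790 → f = 0.03562 (Haaland)
Major: h_f = f(L/D)·V²/2g = 0.03562·8943·0.1390 = 44.28 m
Minor: ΣK = 15.1; h_m = ΣK·V²/2g = 2.106 m
Total H_L = 44.28 + 2.106 = 46.39 m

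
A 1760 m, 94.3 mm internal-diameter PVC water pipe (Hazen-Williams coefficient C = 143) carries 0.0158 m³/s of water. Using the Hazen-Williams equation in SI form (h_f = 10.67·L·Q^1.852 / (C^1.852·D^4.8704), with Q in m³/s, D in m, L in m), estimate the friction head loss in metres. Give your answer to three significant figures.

h_f ≈ 87.2 m

h_f = 10.67·1760·0.0158^1.852 / (143^1.852·0.0943^4.8704) = 87.19 m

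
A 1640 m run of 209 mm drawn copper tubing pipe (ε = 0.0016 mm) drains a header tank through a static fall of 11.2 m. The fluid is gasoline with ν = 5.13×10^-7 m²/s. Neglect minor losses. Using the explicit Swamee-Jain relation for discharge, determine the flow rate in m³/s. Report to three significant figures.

Q ≈ 0.0506 m³/s

Swamee-Jain (Type II): Q = -0.965·√(gD⁵h_f/L)·ln[ε/(3.7D) + √(3.17ν²L/(gD³h_f))]
√(gD⁵h_f/L) = √(9.81·0.209⁵·11.2/1640) = 0.005169
ε/(3.7D) = 2.07×10^-6; √(3.17ν²L/(gD³h_f)) = 3.69×10^-5
Q = -0.965·0.005169·ln(3.900×10^-5) = 0.05064 m³/s
Check: V = 1.48 m/s, Re = 6.01×10^5, f = 0.01281, h_f = 11.2 m ≈ 11.2 m ✓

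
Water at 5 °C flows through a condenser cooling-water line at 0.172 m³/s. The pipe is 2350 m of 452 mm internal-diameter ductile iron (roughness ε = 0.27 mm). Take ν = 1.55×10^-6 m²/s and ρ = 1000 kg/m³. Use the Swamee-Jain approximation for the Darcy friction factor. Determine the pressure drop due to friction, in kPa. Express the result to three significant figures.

V = 4Q/(πD²) = 4·0.172/(π·0.452²) = 1.072 m/s
Re = VD/ν = 1.072·0.452/1.55×10^-6 = 3.13×10^5 → turbulent
ε/D = 0.27/452 = 5.97×10^-4
Swamee-Jain: f = 0.01882
h_f = f(L/D)V²/(2g) = 0.01882·(2350/0.452)·1.072²/(2·9.81) = 5.730 m
Δp = ρg·h_f = 1000·9.81·5.730 = 56.21 kPa

Δp ≈ 56.2 kPa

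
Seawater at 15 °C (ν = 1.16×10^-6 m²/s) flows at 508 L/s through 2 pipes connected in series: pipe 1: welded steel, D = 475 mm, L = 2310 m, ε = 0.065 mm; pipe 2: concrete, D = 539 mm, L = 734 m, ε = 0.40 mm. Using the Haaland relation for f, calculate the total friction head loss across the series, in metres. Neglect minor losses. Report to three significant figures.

H ≈ 34.3 m

Pipe 1: V = 2.867 m/s, Re = 1.17×10^6, ε/D = 1.37×10^-4, f = 0.01370, h_1 = f(L/D)V²/2g = 27.90 m
Pipe 2: V = 2.226 m/s, Re = 1.03×10^6, ε/D = 7.42×10^-4, f = 0.01864, h_2 = f(L/D)V²/2g = 6.413 m
Series → Q common, losses add: H = Σh = 34.32 m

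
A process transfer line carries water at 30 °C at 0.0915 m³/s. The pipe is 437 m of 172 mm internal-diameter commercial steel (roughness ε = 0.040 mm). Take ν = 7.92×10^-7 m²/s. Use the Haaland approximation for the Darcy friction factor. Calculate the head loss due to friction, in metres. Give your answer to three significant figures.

V = 4Q/(πD²) = 4·0.0915/(π·0.172²) = 3.938 m/s
Re = VD/ν = 3.938·0.172/7.92×10^-7 = 8.55×10^5 → turbulent
ε/D = 0.040/172 = 2.33×10^-4
Haaland: f = 0.01506
h_f = f(L/D)V²/(2g) = 0.01506·(437/0.172)·3.938²/(2·9.81) = 30.25 m

h_f ≈ 30.3 m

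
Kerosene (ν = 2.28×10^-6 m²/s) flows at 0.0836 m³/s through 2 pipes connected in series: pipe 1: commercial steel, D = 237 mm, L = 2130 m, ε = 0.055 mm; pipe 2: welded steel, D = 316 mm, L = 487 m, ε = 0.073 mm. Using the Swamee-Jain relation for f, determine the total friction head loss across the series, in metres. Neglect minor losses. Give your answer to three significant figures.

Pipe 1: V = 1.895 m/s, Re = 1.97×10^5, ε/D = 2.32×10^-4, f = 0.01738, h_1 = f(L/D)V²/2g = 28.60 m
Pipe 2: V = 1.066 m/s, Re = 1.48×10^5, ε/D = 2.31×10^-4, f = 0.01806, h_2 = f(L/D)V²/2g = 1.612 m
Series → Q common, losses add: H = Σh = 30.21 m

H ≈ 30.2 m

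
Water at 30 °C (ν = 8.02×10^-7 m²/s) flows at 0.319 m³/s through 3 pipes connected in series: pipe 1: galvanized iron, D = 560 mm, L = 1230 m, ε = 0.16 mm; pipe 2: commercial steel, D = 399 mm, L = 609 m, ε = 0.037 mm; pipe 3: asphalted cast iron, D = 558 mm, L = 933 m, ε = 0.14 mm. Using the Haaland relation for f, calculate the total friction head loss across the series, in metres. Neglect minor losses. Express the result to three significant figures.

H ≈ 11.7 m

Pipe 1: V = 1.295 m/s, Re = 9.04×10^5, ε/D = 2.86×10^-4, f = 0.01553, h_1 = f(L/D)V²/2g = 2.917 m
Pipe 2: V = 2.551 m/s, Re = 1.27×10^6, ε/D = 9.27×10^-5, f = 0.01297, h_2 = f(L/D)V²/2g = 6.569 m
Pipe 3: V = 1.304 m/s, Re = 9.08×10^5, ε/D = 2.51×10^-4, f = 0.01520, h_3 = f(L/D)V²/2g = 2.204 m
Series → Q common, losses add: H = Σh = 11.69 m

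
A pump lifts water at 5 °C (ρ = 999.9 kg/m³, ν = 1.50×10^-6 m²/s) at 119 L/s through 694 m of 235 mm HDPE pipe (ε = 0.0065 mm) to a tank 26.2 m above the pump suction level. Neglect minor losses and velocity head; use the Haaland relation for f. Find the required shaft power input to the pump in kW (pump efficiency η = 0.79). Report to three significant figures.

V = 4Q/(πD²) = 2.744 m/s; Re = 4.30×10^5; ε/D = 2.77×10^-5; f = 0.01372
h_f = f(L/D)V²/2g = 15.55 m
Total head H = z + h_f = 26.2 + 15.55 = 41.75 m
P_hyd = ρgQH = 999.9·9.81·0.119·41.75 = 48.73 kW
P_shaft = P_hyd/η = 48.73/0.79 = 61.69 kW

P_shaft ≈ 61.7 kW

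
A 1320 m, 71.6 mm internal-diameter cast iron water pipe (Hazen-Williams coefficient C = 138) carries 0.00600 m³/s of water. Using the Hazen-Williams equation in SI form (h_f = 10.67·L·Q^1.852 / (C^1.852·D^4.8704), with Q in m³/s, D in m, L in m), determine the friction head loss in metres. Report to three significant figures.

h_f = 10.67·1320·0.00600^1.852 / (138^1.852·0.0716^4.8704) = 44.45 m

h_f ≈ 44.4 m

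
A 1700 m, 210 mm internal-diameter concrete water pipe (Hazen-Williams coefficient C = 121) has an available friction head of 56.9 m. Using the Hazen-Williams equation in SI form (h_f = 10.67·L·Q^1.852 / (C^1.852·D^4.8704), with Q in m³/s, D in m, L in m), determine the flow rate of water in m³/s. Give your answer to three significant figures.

Q ≈ 0.0888 m³/s

Rearranging: Q = [h_f·C^1.852·D^4.8704 / (10.67·L)]^(1/1.852)
Q = [56.9·121^1.852·0.210^4.8704 / (10.67·1700)]^0.540 = 0.08883 m³/s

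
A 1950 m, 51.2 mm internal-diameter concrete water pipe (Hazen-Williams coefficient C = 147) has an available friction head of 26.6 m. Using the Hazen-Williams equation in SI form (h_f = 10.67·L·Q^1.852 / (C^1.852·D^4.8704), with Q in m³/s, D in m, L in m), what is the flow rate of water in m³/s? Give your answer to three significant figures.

Q ≈ 0.00162 m³/s

Rearranging: Q = [h_f·C^1.852·D^4.8704 / (10.67·L)]^(1/1.852)
Q = [26.6·147^1.852·0.0512^4.8704 / (10.67·1950)]^0.540 = 0.001624 m³/s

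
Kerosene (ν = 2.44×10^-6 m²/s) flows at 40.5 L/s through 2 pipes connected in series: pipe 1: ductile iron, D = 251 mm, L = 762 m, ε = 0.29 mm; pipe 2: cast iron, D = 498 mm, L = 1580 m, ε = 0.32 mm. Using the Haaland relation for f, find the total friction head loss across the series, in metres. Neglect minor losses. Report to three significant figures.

Pipe 1: V = 0.8185 m/s, Re = 8.42×10^4, ε/D = 0.00116, f = 0.02283, h_1 = f(L/D)V²/2g = 2.367 m
Pipe 2: V = 0.2079 m/s, Re = 4.24×10^4, ε/D = 6.43×10^-4, f = 0.02331, h_2 = f(L/D)V²/2g = 0.1629 m
Series → Q common, losses add: H = Σh = 2.530 m

H ≈ 2.53 m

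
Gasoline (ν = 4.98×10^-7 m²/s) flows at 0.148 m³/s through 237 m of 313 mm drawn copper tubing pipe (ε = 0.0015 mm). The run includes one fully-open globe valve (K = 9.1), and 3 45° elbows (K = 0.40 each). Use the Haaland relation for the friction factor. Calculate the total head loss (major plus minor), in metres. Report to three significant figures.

H_L ≈ 3.56 m

V = 4Q/(πD²) = 1.923 m/s; V²/2g = 0.1886 m
Re = 1.21×10^6, ε/D = 4.79×10^-6 → f = 0.01132 (Haaland)
Major: h_f = f(L/D)·V²/2g = 0.01132·757.2·0.1886 = 1.616 m
Minor: ΣK = 10.3; h_m = ΣK·V²/2g = 1.942 m
Total H_L = 1.616 + 1.942 = 3.558 m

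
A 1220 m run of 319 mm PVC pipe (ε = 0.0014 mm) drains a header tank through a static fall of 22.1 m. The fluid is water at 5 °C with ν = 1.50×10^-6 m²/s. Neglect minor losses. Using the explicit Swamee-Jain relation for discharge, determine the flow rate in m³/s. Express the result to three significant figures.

Swamee-Jain (Type II): Q = -0.965·√(gD⁵h_f/L)·ln[ε/(3.7D) + √(3.17ν²L/(gD³h_f))]
√(gD⁵h_f/L) = √(9.81·0.319⁵·22.1/1220) = 0.02423
ε/(3.7D) = 1.19×10^-6; √(3.17ν²L/(gD³h_f)) = 3.52×10^-5
Q = -0.965·0.02423·ln(3.635×10^-5) = 0.2390 m³/s
Check: V = 2.99 m/s, Re = 6.36×10^5, f = 0.01263, h_f = 22.0 m ≈ 22.1 m ✓

Q ≈ 0.239 m³/s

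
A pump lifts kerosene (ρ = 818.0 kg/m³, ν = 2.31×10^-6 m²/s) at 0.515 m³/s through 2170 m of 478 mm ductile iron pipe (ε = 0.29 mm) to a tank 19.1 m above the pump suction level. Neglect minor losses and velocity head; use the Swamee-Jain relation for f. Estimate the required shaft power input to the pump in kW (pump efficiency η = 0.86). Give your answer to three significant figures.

P_shaft ≈ 259 kW

V = 4Q/(πD²) = 2.870 m/s; Re = 5.94×10^5; ε/D = 6.07×10^-4; f = 0.01828
h_f = f(L/D)V²/2g = 34.84 m
Total head H = z + h_f = 19.1 + 34.84 = 53.94 m
P_hyd = ρgQH = 818.0·9.81·0.515·53.94 = 222.9 kW
P_shaft = P_hyd/η = 222.9/0.86 = 259.2 kW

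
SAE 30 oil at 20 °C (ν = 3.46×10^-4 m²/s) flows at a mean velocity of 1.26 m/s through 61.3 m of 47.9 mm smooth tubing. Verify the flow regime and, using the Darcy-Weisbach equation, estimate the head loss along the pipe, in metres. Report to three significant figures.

h_f ≈ 38.0 m

Re = VD/ν = 1.26·0.04790/3.46×10^-4 = 174 → laminar (Re < 2300)
f = 64/Re = 0.3669
h_f = f(L/D)V²/(2g) = 0.3669·(61.3/0.04790)·1.26²/(2·9.81) = 37.99 m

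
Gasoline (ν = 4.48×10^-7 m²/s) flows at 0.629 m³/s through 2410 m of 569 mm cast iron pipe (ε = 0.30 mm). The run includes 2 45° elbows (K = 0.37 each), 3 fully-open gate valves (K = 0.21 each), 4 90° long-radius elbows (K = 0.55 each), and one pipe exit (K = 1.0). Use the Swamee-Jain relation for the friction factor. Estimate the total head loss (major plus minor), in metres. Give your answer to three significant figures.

V = 4Q/(πD²) = 2.474 m/s; V²/2g = 0.3119 m
Re = 3.14×10^6, ε/D = 5.27×10^-4 → f = 0.01711 (Swamee-Jain)
Major: h_f = f(L/D)·V²/2g = 0.01711·4236·0.3119 = 22.61 m
Minor: ΣK = 4.57; h_m = ΣK·V²/2g = 1.425 m
Total H_L = 22.61 + 1.425 = 24.03 m

H_L ≈ 24.0 m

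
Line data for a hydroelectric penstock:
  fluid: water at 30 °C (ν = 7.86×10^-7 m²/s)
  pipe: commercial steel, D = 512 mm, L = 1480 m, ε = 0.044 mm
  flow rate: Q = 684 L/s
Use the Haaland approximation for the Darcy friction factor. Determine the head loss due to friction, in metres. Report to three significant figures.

V = 4Q/(πD²) = 4·0.684/(π·0.512²) = 3.322 m/s
Re = VD/ν = 3.322·0.512/7.86×10^-7 = 2.16×10^6 → turbulent
ε/D = 0.044/512 = 8.59×10^-5
Haaland: f = 0.01242
h_f = f(L/D)V²/(2g) = 0.01242·(1480/0.512)·3.322²/(2·9.81) = 20.20 m

h_f ≈ 20.2 m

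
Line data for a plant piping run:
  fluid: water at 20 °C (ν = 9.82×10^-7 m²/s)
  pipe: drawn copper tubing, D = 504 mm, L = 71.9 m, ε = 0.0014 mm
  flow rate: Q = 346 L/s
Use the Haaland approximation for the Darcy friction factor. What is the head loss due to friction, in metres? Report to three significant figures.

V = 4Q/(πD²) = 4·0.346/(π·0.504²) = 1.734 m/s
Re = VD/ν = 1.734·0.504/9.82×10^-7 = 8.90×10^5 → turbulent
ε/D = 0.0014/504 = 2.78×10^-6
Haaland: f = 0.01186
h_f = f(L/D)V²/(2g) = 0.01186·(71.9/0.504)·1.734²/(2·9.81) = 0.2593 m

h_f ≈ 0.259 m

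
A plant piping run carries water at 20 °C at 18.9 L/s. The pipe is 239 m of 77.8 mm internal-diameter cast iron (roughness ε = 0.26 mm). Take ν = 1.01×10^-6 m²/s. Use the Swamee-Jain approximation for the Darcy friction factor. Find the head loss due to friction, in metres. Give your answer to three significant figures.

h_f ≈ 68.1 m

V = 4Q/(πD²) = 4·0.0189/(π·0.0778²) = 3.976 m/s
Re = VD/ν = 3.976·0.0778/1.01×10^-6 = 3.06×10^5 → turbulent
ε/D = 0.26/77.8 = 0.00334
Swamee-Jain: f = 0.02753
h_f = f(L/D)V²/(2g) = 0.02753·(239/0.0778)·3.976²/(2·9.81) = 68.13 m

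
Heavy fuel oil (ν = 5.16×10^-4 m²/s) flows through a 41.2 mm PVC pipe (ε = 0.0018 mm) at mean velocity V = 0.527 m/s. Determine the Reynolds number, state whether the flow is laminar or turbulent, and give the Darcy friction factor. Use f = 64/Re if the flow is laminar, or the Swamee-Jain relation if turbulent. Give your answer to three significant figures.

Re ≈ 42.1; laminar; f = 64/Re ≈ 1.52

Re = VD/ν = 0.5270·0.0412/5.16×10^-4 = 42.1
Re < 2300 → laminar → f = 64/Re = 1.521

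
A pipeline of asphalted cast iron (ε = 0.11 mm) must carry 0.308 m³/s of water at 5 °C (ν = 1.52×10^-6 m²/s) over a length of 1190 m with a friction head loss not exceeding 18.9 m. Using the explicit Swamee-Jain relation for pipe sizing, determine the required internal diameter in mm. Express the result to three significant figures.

D ≈ 385 mm

Swamee-Jain (Type III): D = 0.66·[ε^1.25·(LQ²/(gh_f))^4.75 + ν·Q^9.4·(L/(gh_f))^5.2]^0.04
LQ²/(gh_f) = 0.6089; L/(gh_f) = 6.418
Term 1 = ε^1.25·(…)^4.75 = 1.07×10^-6; Term 2 = ν·Q^9.4·(…)^5.2 = 3.74×10^-7
D = 0.66·(1.07×10^-6 + 3.74×10^-7)^0.04 = 0.3854 m = 385 mm
Check: V = 2.64 m/s, Re = 6.69×10^5, f = 0.01595, h_f = 17.5 m ≈ 18.9 m ✓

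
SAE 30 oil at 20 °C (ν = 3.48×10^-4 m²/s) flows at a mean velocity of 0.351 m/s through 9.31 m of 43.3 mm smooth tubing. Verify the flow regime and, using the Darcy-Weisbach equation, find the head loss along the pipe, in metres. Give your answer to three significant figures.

h_f ≈ 1.98 m

Re = VD/ν = 0.351·0.04330/3.48×10^-4 = 43.7 → laminar (Re < 2300)
f = 64/Re = 1.465
h_f = f(L/D)V²/(2g) = 1.465·(9.31/0.04330)·0.351²/(2·9.81) = 1.979 m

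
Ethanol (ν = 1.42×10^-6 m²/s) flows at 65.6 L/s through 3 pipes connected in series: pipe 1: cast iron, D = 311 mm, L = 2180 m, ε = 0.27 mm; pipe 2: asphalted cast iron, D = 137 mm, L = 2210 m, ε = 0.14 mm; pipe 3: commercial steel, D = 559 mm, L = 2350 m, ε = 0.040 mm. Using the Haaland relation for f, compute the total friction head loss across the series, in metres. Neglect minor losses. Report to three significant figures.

H ≈ 337 m

Pipe 1: V = 0.8636 m/s, Re = 1.89×10^5, ε/D = 8.68×10^-4, f = 0.02044, h_1 = f(L/D)V²/2g = 5.446 m
Pipe 2: V = 4.450 m/s, Re = 4.29×10^5, ε/D = 0.00102, f = 0.02037, h_2 = f(L/D)V²/2g = 331.7 m
Pipe 3: V = 0.2673 m/s, Re = 1.05×10^5, ε/D = 7.16×10^-5, f = 0.01795, h_3 = f(L/D)V²/2g = 0.2749 m
Series → Q common, losses add: H = Σh = 337.5 m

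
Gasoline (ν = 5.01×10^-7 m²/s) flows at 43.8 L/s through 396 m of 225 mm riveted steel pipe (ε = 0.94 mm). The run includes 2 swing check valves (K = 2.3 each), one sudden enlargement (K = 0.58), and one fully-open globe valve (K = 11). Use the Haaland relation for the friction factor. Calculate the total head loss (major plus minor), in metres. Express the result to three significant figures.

V = 4Q/(πD²) = 1.102 m/s; V²/2g = 0.06185 m
Re = 4.95×10^5, ε/D = 0.00418 → f = 0.02904 (Haaland)
Major: h_f = f(L/D)·V²/2g = 0.02904·1760·0.06185 = 3.161 m
Minor: ΣK = 16.2; h_m = ΣK·V²/2g = 1.001 m
Total H_L = 3.161 + 1.001 = 4.162 m

H_L ≈ 4.16 m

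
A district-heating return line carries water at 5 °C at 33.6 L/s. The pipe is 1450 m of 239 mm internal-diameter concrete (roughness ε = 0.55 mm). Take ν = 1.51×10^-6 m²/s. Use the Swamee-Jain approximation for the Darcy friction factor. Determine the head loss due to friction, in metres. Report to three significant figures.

h_f ≈ 4.49 m

V = 4Q/(πD²) = 4·0.0336/(π·0.239²) = 0.7490 m/s
Re = VD/ν = 0.7490·0.239/1.51×10^-6 = 1.19×10^5 → turbulent
ε/D = 0.55/239 = 0.00230
Swamee-Jain: f = 0.02586
h_f = f(L/D)V²/(2g) = 0.02586·(1450/0.239)·0.7490²/(2·9.81) = 4.486 m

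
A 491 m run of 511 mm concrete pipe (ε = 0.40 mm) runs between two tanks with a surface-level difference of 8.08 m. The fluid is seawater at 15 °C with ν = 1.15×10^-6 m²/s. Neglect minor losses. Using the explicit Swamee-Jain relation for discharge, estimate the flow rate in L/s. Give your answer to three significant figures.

Swamee-Jain (Type II): Q = -0.965·√(gD⁵h_f/L)·ln[ε/(3.7D) + √(3.17ν²L/(gD³h_f))]
√(gD⁵h_f/L) = √(9.81·0.511⁵·8.08/491) = 0.07500
ε/(3.7D) = 2.12×10^-4; √(3.17ν²L/(gD³h_f)) = 1.40×10^-5
Q = -0.965·0.07500·ln(2.255×10^-4) = 0.6077 m³/s
Check: V = 2.96 m/s, Re = 1.32×10^6, f = 0.01887, h_f = 8.12 m ≈ 8.08 m ✓

Q ≈ 608 L/s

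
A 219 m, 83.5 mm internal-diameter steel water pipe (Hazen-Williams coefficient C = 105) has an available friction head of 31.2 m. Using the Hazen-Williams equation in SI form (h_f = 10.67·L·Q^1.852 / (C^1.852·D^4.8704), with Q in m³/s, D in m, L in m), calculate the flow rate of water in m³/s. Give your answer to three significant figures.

Rearranging: Q = [h_f·C^1.852·D^4.8704 / (10.67·L)]^(1/1.852)
Q = [31.2·105^1.852·0.0835^4.8704 / (10.67·219)]^0.540 = 0.01490 m³/s

Q ≈ 0.0149 m³/s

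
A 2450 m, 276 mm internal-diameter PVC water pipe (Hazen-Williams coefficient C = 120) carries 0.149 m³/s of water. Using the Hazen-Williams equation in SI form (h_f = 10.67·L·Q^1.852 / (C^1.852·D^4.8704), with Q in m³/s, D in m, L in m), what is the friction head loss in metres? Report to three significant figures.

h_f ≈ 57.3 m

h_f = 10.67·2450·0.149^1.852 / (120^1.852·0.276^4.8704) = 57.34 m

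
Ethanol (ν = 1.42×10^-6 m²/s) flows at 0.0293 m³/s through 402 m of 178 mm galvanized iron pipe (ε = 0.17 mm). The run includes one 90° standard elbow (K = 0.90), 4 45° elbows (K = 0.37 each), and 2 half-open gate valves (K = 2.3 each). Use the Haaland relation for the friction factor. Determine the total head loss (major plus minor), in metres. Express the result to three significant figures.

H_L ≈ 3.87 m

V = 4Q/(πD²) = 1.177 m/s; V²/2g = 0.07066 m
Re = 1.48×10^5, ε/D = 9.55×10^-4 → f = 0.02113 (Haaland)
Major: h_f = f(L/D)·V²/2g = 0.02113·2258·0.07066 = 3.372 m
Minor: ΣK = 6.98; h_m = ΣK·V²/2g = 0.4932 m
Total H_L = 3.372 + 0.4932 = 3.866 m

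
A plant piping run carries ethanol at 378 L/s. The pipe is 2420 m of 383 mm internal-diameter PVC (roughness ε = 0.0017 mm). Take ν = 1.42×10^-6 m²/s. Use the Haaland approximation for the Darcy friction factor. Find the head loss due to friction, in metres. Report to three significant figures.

V = 4Q/(πD²) = 4·0.378/(π·0.383²) = 3.281 m/s
Re = VD/ν = 3.281·0.383/1.42×10^-6 = 8.85×10^5 → turbulent
ε/D = 0.0017/383 = 4.44×10^-6
Haaland: f = 0.01190
h_f = f(L/D)V²/(2g) = 0.01190·(2420/0.383)·3.281²/(2·9.81) = 41.24 m

h_f ≈ 41.2 m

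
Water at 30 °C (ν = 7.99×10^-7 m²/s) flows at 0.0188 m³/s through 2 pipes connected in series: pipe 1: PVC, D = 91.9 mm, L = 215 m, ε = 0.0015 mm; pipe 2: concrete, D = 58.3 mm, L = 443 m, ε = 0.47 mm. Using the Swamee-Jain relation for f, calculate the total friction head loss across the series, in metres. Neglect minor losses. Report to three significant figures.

Pipe 1: V = 2.834 m/s, Re = 3.26×10^5, ε/D = 1.63×10^-5, f = 0.01435, h_1 = f(L/D)V²/2g = 13.75 m
Pipe 2: V = 7.043 m/s, Re = 5.14×10^5, ε/D = 0.00806, f = 0.03550, h_2 = f(L/D)V²/2g = 682.0 m
Series → Q common, losses add: H = Σh = 695.7 m

H ≈ 696 m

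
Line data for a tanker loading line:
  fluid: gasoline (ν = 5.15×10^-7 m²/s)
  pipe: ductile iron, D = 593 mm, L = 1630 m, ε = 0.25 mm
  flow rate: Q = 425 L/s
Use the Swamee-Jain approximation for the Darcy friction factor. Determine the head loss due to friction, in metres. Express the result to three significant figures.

V = 4Q/(πD²) = 4·0.425/(π·0.593²) = 1.539 m/s
Re = VD/ν = 1.539·0.593/5.15×10^-7 = 1.77×10^6 → turbulent
ε/D = 0.25/593 = 4.22×10^-4
Swamee-Jain: f = 0.01649
h_f = f(L/D)V²/(2g) = 0.01649·(1630/0.593)·1.539²/(2·9.81) = 5.469 m

h_f ≈ 5.47 m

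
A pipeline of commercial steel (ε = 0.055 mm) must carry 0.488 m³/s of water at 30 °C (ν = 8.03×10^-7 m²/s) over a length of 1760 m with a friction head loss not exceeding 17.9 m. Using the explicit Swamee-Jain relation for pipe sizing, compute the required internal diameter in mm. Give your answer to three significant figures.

D ≈ 485 mm

Swamee-Jain (Type III): D = 0.66·[ε^1.25·(LQ²/(gh_f))^4.75 + ν·Q^9.4·(L/(gh_f))^5.2]^0.04
LQ²/(gh_f) = 2.387; L/(gh_f) = 10.02
Term 1 = ε^1.25·(…)^4.75 = 2.95×10^-4; Term 2 = ν·Q^9.4·(…)^5.2 = 1.52×10^-4
D = 0.66·(2.95×10^-4 + 1.52×10^-4)^0.04 = 0.4848 m = 485 mm
Check: V = 2.64 m/s, Re = 1.60×10^6, f = 0.01327, h_f = 17.2 m ≈ 17.9 m ✓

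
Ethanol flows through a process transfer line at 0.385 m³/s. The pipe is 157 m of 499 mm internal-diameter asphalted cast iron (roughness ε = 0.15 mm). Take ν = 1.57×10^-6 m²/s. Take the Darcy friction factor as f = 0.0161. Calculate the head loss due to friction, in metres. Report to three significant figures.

V = 4Q/(πD²) = 4·0.385/(π·0.499²) = 1.969 m/s
h_f = f(L/D)V²/(2g) = 0.01610·(157/0.499)·1.969²/(2·9.81) = 1.001 m

h_f ≈ 1.00 m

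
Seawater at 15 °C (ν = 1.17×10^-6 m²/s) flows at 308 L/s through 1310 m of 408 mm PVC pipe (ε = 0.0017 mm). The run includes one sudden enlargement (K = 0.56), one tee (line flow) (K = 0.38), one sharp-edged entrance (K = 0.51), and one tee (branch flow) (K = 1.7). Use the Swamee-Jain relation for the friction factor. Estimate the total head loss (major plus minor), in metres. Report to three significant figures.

V = 4Q/(πD²) = 2.356 m/s; V²/2g = 0.2829 m
Re = 8.22×10^5, ε/D = 4.17×10^-6 → f = 0.01209 (Swamee-Jain)
Major: h_f = f(L/D)·V²/2g = 0.01209·3211·0.2829 = 10.98 m
Minor: ΣK = 3.15; h_m = ΣK·V²/2g = 0.8910 m
Total H_L = 10.98 + 0.8910 = 11.87 m

H_L ≈ 11.9 m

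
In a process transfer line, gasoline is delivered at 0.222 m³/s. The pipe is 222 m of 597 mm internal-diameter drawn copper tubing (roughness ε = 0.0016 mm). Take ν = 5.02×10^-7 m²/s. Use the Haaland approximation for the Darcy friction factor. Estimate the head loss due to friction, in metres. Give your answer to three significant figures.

h_f ≈ 0.140 m

V = 4Q/(πD²) = 4·0.222/(π·0.597²) = 0.7931 m/s
Re = VD/ν = 0.7931·0.597/5.02×10^-7 = 9.43×10^5 → turbulent
ε/D = 0.0016/597 = 2.68×10^-6
Haaland: f = 0.01174
h_f = f(L/D)V²/(2g) = 0.01174·(222/0.597)·0.7931²/(2·9.81) = 0.1400 m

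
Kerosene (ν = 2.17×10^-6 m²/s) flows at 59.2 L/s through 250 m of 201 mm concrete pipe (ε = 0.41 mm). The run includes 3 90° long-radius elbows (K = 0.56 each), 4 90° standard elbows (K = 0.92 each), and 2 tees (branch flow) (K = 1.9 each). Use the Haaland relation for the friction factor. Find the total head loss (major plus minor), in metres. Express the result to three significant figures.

V = 4Q/(πD²) = 1.866 m/s; V²/2g = 0.1774 m
Re = 1.73×10^5, ε/D = 0.00204 → f = 0.02448 (Haaland)
Major: h_f = f(L/D)·V²/2g = 0.02448·1244·0.1774 = 5.402 m
Minor: ΣK = 9.16; h_m = ΣK·V²/2g = 1.625 m
Total H_L = 5.402 + 1.625 = 7.027 m

H_L ≈ 7.03 m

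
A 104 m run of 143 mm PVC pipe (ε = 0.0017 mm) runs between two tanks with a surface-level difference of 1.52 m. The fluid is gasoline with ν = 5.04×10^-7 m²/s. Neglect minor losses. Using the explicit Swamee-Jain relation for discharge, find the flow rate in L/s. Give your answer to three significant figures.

Q ≈ 28.2 L/s

Swamee-Jain (Type II): Q = -0.965·√(gD⁵h_f/L)·ln[ε/(3.7D) + √(3.17ν²L/(gD³h_f))]
√(gD⁵h_f/L) = √(9.81·0.143⁵·1.52/104) = 0.002928
ε/(3.7D) = 3.21×10^-6; √(3.17ν²L/(gD³h_f)) = 4.38×10^-5
Q = -0.965·0.002928·ln(4.704×10^-5) = 0.02816 m³/s
Check: V = 1.75 m/s, Re = 4.97×10^5, f = 0.01329, h_f = 1.51 m ≈ 1.52 m ✓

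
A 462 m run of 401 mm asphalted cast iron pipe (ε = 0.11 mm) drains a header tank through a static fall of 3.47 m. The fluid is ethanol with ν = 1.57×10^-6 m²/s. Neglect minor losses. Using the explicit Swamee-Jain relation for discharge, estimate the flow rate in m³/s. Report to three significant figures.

Swamee-Jain (Type II): Q = -0.965·√(gD⁵h_f/L)·ln[ε/(3.7D) + √(3.17ν²L/(gD³h_f))]
√(gD⁵h_f/L) = √(9.81·0.401⁵·3.47/462) = 0.02764
ε/(3.7D) = 7.41×10^-5; √(3.17ν²L/(gD³h_f)) = 4.06×10^-5
Q = -0.965·0.02764·ln(1.147×10^-4) = 0.2420 m³/s
Check: V = 1.92 m/s, Re = 4.89×10^5, f = 0.01619, h_f = 3.49 m ≈ 3.47 m ✓

Q ≈ 0.242 m³/s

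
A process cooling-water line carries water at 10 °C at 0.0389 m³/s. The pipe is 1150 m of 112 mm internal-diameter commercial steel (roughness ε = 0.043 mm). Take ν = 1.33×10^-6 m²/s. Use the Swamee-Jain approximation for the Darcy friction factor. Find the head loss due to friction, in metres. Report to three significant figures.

V = 4Q/(πD²) = 4·0.0389/(π·0.112²) = 3.948 m/s
Re = VD/ν = 3.948·0.112/1.33×10^-6 = 3.32×10^5 → turbulent
ε/D = 0.043/112 = 3.84×10^-4
Swamee-Jain: f = 0.01748
h_f = f(L/D)V²/(2g) = 0.01748·(1150/0.112)·3.948²/(2·9.81) = 142.6 m

h_f ≈ 143 m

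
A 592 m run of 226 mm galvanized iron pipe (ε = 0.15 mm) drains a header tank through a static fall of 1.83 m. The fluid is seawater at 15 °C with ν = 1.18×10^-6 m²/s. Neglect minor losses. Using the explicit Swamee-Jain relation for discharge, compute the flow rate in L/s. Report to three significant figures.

Swamee-Jain (Type II): Q = -0.965·√(gD⁵h_f/L)·ln[ε/(3.7D) + √(3.17ν²L/(gD³h_f))]
√(gD⁵h_f/L) = √(9.81·0.226⁵·1.83/592) = 0.004228
ε/(3.7D) = 1.79×10^-4; √(3.17ν²L/(gD³h_f)) = 1.12×10^-4
Q = -0.965·0.004228·ln(2.917×10^-4) = 0.03321 m³/s
Check: V = 0.828 m/s, Re = 1.59×10^5, f = 0.02013, h_f = 1.84 m ≈ 1.83 m ✓

Q ≈ 33.2 L/s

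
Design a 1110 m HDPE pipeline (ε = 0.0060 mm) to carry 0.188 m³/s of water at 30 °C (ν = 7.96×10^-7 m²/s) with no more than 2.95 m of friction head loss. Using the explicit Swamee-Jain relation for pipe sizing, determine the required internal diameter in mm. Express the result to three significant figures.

Swamee-Jain (Type III): D = 0.66·[ε^1.25·(LQ²/(gh_f))^4.75 + ν·Q^9.4·(L/(gh_f))^5.2]^0.04
LQ²/(gh_f) = 1.356; L/(gh_f) = 38.36
Term 1 = ε^1.25·(…)^4.75 = 1.26×10^-6; Term 2 = ν·Q^9.4·(…)^5.2 = 2.06×10^-5
D = 0.66·(1.26×10^-6 + 2.06×10^-5)^0.04 = 0.4297 m = 430 mm
Check: V = 1.30 m/s, Re = 7.00×10^5, f = 0.01261, h_f = 2.79 m ≈ 2.95 m ✓

D ≈ 430 mm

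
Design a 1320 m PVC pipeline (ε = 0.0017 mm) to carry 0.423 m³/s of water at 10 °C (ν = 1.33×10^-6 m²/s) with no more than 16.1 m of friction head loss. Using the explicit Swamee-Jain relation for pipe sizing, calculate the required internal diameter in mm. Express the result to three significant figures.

D ≈ 433 mm

Swamee-Jain (Type III): D = 0.66·[ε^1.25·(LQ²/(gh_f))^4.75 + ν·Q^9.4·(L/(gh_f))^5.2]^0.04
LQ²/(gh_f) = 1.495; L/(gh_f) = 8.358
Term 1 = ε^1.25·(…)^4.75 = 4.15×10^-7; Term 2 = ν·Q^9.4·(…)^5.2 = 2.55×10^-5
D = 0.66·(4.15×10^-7 + 2.55×10^-5)^0.04 = 0.4326 m = 433 mm
Check: V = 2.88 m/s, Re = 9.36×10^5, f = 0.01183, h_f = 15.2 m ≈ 16.1 m ✓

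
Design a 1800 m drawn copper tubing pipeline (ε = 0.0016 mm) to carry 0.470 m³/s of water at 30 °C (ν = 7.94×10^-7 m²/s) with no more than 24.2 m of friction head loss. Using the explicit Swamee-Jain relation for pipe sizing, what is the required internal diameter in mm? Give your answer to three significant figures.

D ≈ 432 mm

Swamee-Jain (Type III): D = 0.66·[ε^1.25·(LQ²/(gh_f))^4.75 + ν·Q^9.4·(L/(gh_f))^5.2]^0.04
LQ²/(gh_f) = 1.675; L/(gh_f) = 7.582
Term 1 = ε^1.25·(…)^4.75 = 6.59×10^-7; Term 2 = ν·Q^9.4·(…)^5.2 = 2.47×10^-5
D = 0.66·(6.59×10^-7 + 2.47×10^-5)^0.04 = 0.4322 m = 432 mm
Check: V = 3.20 m/s, Re = 1.74×10^6, f = 0.01072, h_f = 23.4 m ≈ 24.2 m ✓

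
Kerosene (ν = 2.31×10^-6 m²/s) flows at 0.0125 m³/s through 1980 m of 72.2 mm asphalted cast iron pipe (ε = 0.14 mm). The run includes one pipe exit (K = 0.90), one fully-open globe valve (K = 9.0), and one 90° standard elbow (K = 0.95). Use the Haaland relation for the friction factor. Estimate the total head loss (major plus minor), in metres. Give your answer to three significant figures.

V = 4Q/(πD²) = 3.053 m/s; V²/2g = 0.4751 m
Re = 9.54×10^4, ε/D = 0.00194 → f = 0.02488 (Haaland)
Major: h_f = f(L/D)·V²/2g = 0.02488·27424·0.4751 = 324.2 m
Minor: ΣK = 10.8; h_m = ΣK·V²/2g = 5.155 m
Total H_L = 324.2 + 5.155 = 329.3 m

H_L ≈ 329 m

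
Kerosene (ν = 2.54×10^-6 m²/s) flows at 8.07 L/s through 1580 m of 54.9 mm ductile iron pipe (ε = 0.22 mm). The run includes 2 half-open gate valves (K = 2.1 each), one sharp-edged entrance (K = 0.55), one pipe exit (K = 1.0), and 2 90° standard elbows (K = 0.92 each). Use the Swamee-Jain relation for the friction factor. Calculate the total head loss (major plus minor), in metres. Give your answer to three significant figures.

H_L ≈ 519 m

V = 4Q/(πD²) = 3.409 m/s; V²/2g = 0.5924 m
Re = 7.37×10^4, ε/D = 0.00401 → f = 0.03017 (Swamee-Jain)
Major: h_f = f(L/D)·V²/2g = 0.03017·28780·0.5924 = 514.3 m
Minor: ΣK = 7.59; h_m = ΣK·V²/2g = 4.496 m
Total H_L = 514.3 + 4.496 = 518.8 m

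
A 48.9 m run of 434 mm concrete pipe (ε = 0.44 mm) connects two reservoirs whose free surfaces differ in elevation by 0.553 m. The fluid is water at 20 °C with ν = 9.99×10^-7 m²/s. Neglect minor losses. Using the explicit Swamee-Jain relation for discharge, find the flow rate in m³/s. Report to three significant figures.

Q ≈ 0.325 m³/s

Swamee-Jain (Type II): Q = -0.965·√(gD⁵h_f/L)·ln[ε/(3.7D) + √(3.17ν²L/(gD³h_f))]
√(gD⁵h_f/L) = √(9.81·0.434⁵·0.553/48.9) = 0.04133
ε/(3.7D) = 2.74×10^-4; √(3.17ν²L/(gD³h_f)) = 1.87×10^-5
Q = -0.965·0.04133·ln(2.927×10^-4) = 0.3245 m³/s
Check: V = 2.19 m/s, Re = 9.53×10^5, f = 0.02011, h_f = 0.556 m ≈ 0.553 m ✓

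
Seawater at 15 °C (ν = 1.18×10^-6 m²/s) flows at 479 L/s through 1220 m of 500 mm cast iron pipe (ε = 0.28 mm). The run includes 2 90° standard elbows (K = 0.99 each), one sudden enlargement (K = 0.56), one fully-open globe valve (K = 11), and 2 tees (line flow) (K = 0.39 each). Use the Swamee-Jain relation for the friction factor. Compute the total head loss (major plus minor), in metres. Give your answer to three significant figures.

V = 4Q/(πD²) = 2.440 m/s; V²/2g = 0.3033 m
Re = 1.03×10^6, ε/D = 5.60×10^-4 → f = 0.01768 (Swamee-Jain)
Major: h_f = f(L/D)·V²/2g = 0.01768·2440·0.3033 = 13.08 m
Minor: ΣK = 14.3; h_m = ΣK·V²/2g = 4.344 m
Total H_L = 13.08 + 4.344 = 17.43 m

H_L ≈ 17.4 m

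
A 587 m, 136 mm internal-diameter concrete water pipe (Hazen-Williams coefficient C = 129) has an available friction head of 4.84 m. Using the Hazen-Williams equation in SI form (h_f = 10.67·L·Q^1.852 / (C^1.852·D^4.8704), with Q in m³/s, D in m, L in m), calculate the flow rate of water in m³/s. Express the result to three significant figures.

Rearranging: Q = [h_f·C^1.852·D^4.8704 / (10.67·L)]^(1/1.852)
Q = [4.84·129^1.852·0.136^4.8704 / (10.67·587)]^0.540 = 0.01418 m³/s

Q ≈ 0.0142 m³/s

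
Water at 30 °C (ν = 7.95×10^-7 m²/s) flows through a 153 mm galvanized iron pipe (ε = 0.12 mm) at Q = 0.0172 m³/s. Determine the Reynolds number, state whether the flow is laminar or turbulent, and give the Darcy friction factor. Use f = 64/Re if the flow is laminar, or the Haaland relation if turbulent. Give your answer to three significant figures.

Re ≈ 1.80×10^5; turbulent; f ≈ 0.0201

V = 4Q/(πD²) = 0.9355 m/s
Re = VD/ν = 0.9355·0.153/7.95×10^-7 = 1.80×10^5
Re > 4000 → turbulent; ε/D = 7.84×10^-4
Haaland: f = 0.02015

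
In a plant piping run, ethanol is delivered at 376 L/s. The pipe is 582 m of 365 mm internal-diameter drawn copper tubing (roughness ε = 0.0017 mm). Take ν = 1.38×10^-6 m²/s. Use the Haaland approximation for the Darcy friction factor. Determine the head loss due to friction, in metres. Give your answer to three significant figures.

V = 4Q/(πD²) = 4·0.376/(π·0.365²) = 3.593 m/s
Re = VD/ν = 3.593·0.365/1.38×10^-6 = 9.50×10^5 → turbulent
ε/D = 0.0017/365 = 4.66×10^-6
Haaland: f = 0.01176
h_f = f(L/D)V²/(2g) = 0.01176·(582/0.365)·3.593²/(2·9.81) = 12.34 m

h_f ≈ 12.3 m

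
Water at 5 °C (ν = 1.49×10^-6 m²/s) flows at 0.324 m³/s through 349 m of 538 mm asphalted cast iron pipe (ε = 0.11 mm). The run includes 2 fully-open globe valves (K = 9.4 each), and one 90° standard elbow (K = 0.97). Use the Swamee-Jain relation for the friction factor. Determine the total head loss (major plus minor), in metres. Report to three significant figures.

H_L ≈ 3.09 m

V = 4Q/(πD²) = 1.425 m/s; V²/2g = 0.1035 m
Re = 5.15×10^5, ε/D = 2.04×10^-4 → f = 0.01552 (Swamee-Jain)
Major: h_f = f(L/D)·V²/2g = 0.01552·648.7·0.1035 = 1.042 m
Minor: ΣK = 19.8; h_m = ΣK·V²/2g = 2.047 m
Total H_L = 1.042 + 2.047 = 3.089 m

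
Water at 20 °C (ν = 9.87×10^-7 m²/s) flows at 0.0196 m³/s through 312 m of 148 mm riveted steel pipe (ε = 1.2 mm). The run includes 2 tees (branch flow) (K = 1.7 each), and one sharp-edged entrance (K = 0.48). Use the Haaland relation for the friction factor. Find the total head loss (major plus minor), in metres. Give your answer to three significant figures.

V = 4Q/(πD²) = 1.139 m/s; V²/2g = 0.06616 m
Re = 1.71×10^5, ε/D = 0.00811 → f = 0.03580 (Haaland)
Major: h_f = f(L/D)·V²/2g = 0.03580·2108·0.06616 = 4.992 m
Minor: ΣK = 3.88; h_m = ΣK·V²/2g = 0.2567 m
Total H_L = 4.992 + 0.2567 = 5.249 m

H_L ≈ 5.25 m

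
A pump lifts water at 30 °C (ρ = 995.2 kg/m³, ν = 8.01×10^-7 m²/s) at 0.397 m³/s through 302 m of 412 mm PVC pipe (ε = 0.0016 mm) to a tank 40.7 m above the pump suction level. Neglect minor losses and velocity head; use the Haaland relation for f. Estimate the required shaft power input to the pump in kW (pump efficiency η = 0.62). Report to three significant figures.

P_shaft ≈ 277 kW

V = 4Q/(πD²) = 2.978 m/s; Re = 1.53×10^6; ε/D = 3.88×10^-6; f = 0.01089
h_f = f(L/D)V²/2g = 3.607 m
Total head H = z + h_f = 40.7 + 3.607 = 44.31 m
P_hyd = ρgQH = 995.2·9.81·0.397·44.31 = 171.7 kW
P_shaft = P_hyd/η = 171.7/0.62 = 277.0 kW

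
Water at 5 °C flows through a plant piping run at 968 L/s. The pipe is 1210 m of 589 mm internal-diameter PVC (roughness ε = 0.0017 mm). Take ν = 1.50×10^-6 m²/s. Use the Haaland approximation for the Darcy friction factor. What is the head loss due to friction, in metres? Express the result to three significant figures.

h_f ≈ 14.6 m

V = 4Q/(πD²) = 4·0.968/(π·0.589²) = 3.553 m/s
Re = VD/ν = 3.553·0.589/1.50×10^-6 = 1.40×10^6 → turbulent
ε/D = 0.0017/589 = 2.89×10^-6
Haaland: f = 0.01102
h_f = f(L/D)V²/(2g) = 0.01102·(1210/0.589)·3.553²/(2·9.81) = 14.57 m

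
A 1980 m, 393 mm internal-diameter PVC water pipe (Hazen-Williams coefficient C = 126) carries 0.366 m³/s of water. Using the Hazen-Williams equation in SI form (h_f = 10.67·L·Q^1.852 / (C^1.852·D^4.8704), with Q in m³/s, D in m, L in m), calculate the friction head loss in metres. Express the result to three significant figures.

h_f ≈ 40.0 m

h_f = 10.67·1980·0.366^1.852 / (126^1.852·0.393^4.8704) = 39.99 m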